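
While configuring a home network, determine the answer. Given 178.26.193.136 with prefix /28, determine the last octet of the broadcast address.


Given: IP = 178.26.193.136, prefix = /28
Host bits = 32 - 28 = 4
Network last octet = 136 AND mask = 128
Host part size = 2^4 - 1 = 15
Broadcast last octet = 128 OR 15 = 143

143


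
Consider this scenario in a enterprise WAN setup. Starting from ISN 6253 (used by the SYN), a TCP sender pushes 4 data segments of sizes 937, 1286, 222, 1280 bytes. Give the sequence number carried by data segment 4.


The SYN occupies sequence number ISN = 6253, so the first data byte is ISN + 1 = 6254.
SEQ of data segment i = (ISN + 1) + sum of payload sizes of segments 1..i-1.
Segment 1: SEQ = 6254, payload = 937 bytes
Segment 2: SEQ = 7191, payload = 1286 bytes
Segment 3: SEQ = 8477, payload = 222 bytes
Segment 4: SEQ = 8699, payload = 1280 bytes
SEQ of segment 4 = 6254 + 937 + 1286 + 222 = 8699

8699


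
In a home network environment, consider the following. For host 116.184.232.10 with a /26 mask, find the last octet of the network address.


Given: IP = 116.184.232.10, prefix = /26
Subnet mask = 255.255.255.192
Last octet of IP: 10
Last octet of mask: 192
Network last octet = 10 AND 192 = 0

0


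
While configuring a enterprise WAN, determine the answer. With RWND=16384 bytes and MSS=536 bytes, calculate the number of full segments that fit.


Given: RWND = 16384 bytes, MSS = 536 bytes
Full segments = floor(RWND / MSS)
Full segments = floor(16384 / 536)
Full segments = floor(30.5672) = 30

30


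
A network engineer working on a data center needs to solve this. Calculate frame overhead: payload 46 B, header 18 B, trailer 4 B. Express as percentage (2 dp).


Given: payload = 46 B, header = 18 B, trailer = 4 B
Overhead bytes = header + trailer = 18 + 4 = 22
Total frame = payload + overhead = 46 + 22 = 68
Overhead % = 22 / 68 * 100 = 32.3529% -> 32.35% (2 dp)

32.35


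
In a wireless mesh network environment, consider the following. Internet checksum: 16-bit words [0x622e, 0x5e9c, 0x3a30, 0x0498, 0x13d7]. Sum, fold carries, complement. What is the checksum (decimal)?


Given words: [0x622e, 0x5e9c, 0x3a30, 0x0498, 0x13d7]
Step 1: Sum all words
Raw sum = 25134 + 24220 + 14896 + 1176 + 5079 = 70505
Step 2: Fold carry: (4969 + 1) = 4970
One's complement = ~4970 & 0xFFFF = 60565

60565


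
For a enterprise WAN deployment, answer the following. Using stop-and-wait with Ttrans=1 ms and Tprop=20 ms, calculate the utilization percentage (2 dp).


Given: Ttrans = 1 ms, Tprop = 20 ms
RTT = 2 * Tprop = 2 * 20 = 40 ms
U = Ttrans / (Ttrans + RTT)
U = 1 / (1 + 40)
U = 1 / 41 = 0.02439
U% = 2.44%

2.44


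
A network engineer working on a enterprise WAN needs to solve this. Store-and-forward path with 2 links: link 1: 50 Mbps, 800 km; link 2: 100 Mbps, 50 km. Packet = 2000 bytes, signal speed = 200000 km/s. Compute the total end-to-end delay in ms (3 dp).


Packet = 2000 bytes = 16000 bits. Store-and-forward: sum (t_trans + t_prop) per link.
Link 1: t_trans = 16000/(50*10^6) s = 0.3200 ms; t_prop = 800/200000 s = 4.0000 ms; subtotal = 4.3200 ms
Link 2: t_trans = 16000/(100*10^6) s = 0.1600 ms; t_prop = 50/200000 s = 0.2500 ms; subtotal = 0.4100 ms
End-to-end = 4.3200 + 0.4100 = 4.7300 ms -> 4.730 ms (3 dp)

4.730


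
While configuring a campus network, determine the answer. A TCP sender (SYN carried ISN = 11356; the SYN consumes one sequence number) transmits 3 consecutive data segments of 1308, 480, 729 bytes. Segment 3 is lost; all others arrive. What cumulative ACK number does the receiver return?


SYN uses sequence number 11356; first data byte = ISN + 1 = 11357.
Segment 1: SEQ = 11357, len = 1308 B, covers [11357, 12664]
Segment 2: SEQ = 12665, len = 480 B, covers [12665, 13144]
Segment 3: SEQ = 13145, len = 729 B, covers [13145, 13873] [LOST]
In-order data received: bytes [11357, 13144] (segments 1..2).
Segment 3 missing -> gap begins at byte 13145.
Cumulative ACK = next expected in-order byte = 11357 + 1308 + 480 = 13145

13145


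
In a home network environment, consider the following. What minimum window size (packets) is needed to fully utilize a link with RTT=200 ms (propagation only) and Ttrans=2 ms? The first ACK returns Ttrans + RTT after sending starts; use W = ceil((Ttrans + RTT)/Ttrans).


Given: Ttrans = 2 ms, RTT = 200 ms (= 2 * Tprop, Tprop = 100 ms)
Time until first ACK returns = Ttrans + RTT = 2 + 200 = 202 ms
Need W * Ttrans >= Ttrans + RTT  ->  W >= (Ttrans + RTT) / Ttrans
(Ttrans + RTT) / Ttrans = 202 / 2 = 101
W_min = ceil(101) = 101

101


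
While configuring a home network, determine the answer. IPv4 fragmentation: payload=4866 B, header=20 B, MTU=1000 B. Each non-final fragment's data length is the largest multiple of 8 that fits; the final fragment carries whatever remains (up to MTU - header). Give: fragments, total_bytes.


Max data per non-final fragment = floor((MTU - header)/8)*8 = floor((1000 - 20)/8)*8 = floor(980/8)*8 = 976 B
Final fragment needs no 8-byte alignment: it can carry up to MTU - header = 980 B
Non-final fragments needed = ceil((payload - 980) / 976) = ceil(3886/976) = ceil(3.9816) = 4
Number of fragments = 4 + 1 = 5
Fragment sizes (data): 4 * 976 B + 962 B (last, 962 <= 980 OK)
Total bytes sent = payload + n_frags * header = 4866 + 5*20 = 4866 + 100 = 4966 B

5, 4966


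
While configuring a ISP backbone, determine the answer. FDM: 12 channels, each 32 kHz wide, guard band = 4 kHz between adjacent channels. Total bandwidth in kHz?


Given: 12 channels, 32 kHz each, guard = 4 kHz
Channel bandwidth = 12 * 32 = 384 kHz
Guard bands = 11 gaps * 4 kHz = 44 kHz
Total = 384 + 44 = 428 kHz

428


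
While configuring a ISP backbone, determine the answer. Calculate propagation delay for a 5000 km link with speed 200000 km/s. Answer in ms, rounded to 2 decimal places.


Given: distance = 5000 km, speed = 200000 km/s
Delay = distance / speed = 5000 / 200000 seconds
Delay in ms = 5000 * 1000 / 200000
Delay = 25.0000 ms
Rounded to 2 dp = 25.00 ms

25.00


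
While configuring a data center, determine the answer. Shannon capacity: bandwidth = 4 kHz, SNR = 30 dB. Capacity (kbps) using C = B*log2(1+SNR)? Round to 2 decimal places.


Given: B = 4 kHz, SNR = 30 dB
SNR linear = 10^(30/10) = 1000
1 + SNR = 1001
log2(1001) = 9.9672262588
C = 4 * 1000 * 9.9672262588 = 39868.9050 bps
C = 39.868905 kbps -> 39.87 kbps (2 dp)

39.87


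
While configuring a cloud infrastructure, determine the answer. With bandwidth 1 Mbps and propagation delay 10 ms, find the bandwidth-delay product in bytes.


Given: bandwidth = 1 Mbps, delay = 10 ms
BDP in bits = 1 * 10^6 * 10 / 1000
BDP in bits = 10000
BDP in bytes = 10000 / 8 = 1250

1250


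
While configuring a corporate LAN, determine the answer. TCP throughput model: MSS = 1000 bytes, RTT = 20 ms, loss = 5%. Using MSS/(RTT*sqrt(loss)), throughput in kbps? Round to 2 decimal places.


Given: MSS = 1000 bytes, RTT = 20 ms, loss = 5%
RTT in seconds = 20 / 1000 = 0.02
Loss rate = 5% = 0.05
sqrt(loss) = sqrt(0.05) = 0.223606797750
Throughput (bytes/s) = 1000 / (0.02 * 0.223606797750) = 223606.7977
Throughput (kbps) = 223606.7977 * 8 / 1000 = 1788.854382 -> 1788.85 kbps (2 dp)

1788.85


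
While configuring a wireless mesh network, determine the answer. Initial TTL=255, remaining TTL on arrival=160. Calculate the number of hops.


Given: initial TTL = 255, received TTL = 160
Hops = initial TTL - received TTL
Hops = 255 - 160 = 95

95


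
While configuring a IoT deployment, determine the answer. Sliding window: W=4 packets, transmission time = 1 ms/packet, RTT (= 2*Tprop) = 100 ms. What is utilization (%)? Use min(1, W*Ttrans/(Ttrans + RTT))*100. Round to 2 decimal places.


Given: W = 4, Ttrans = 1 ms, RTT = 100 ms (= 2 * Tprop, Tprop = 50 ms)
Cycle time = Ttrans + RTT = 1 + 100 = 101 ms (first packet sent until its ACK returns)
W * Ttrans = 4 * 1 = 4 ms of sending per cycle
W * Ttrans / (Ttrans + RTT) = 4 / 101 = 0.039604
U = min(1, 0.039604) = 0.039604
U% = 3.96%

3.96


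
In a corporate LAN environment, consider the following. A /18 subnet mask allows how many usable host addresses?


Given: subnet mask /18
Host bits = 32 - 18 = 14
Total addresses = 2^14 = 16384
Usable hosts = 16384 - 2 (network + broadcast) = 16382

16382


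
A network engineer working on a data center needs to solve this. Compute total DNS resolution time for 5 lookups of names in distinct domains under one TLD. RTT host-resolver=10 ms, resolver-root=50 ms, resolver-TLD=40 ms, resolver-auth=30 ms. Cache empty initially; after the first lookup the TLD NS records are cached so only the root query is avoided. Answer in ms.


Lookup 1 (cold cache): local + root + TLD + auth = 10 + 50 + 40 + 30 = 130 ms
Lookups 2..5 (TLD NS cached -> skip root; new domain -> still ask TLD and auth): local + TLD + auth = 10 + 40 + 30 = 80 ms each
Remaining 4 lookups: 4 * 80 = 320 ms
Total = 130 + 320 = 450 ms

450


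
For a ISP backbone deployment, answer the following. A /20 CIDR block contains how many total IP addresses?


Given: CIDR prefix /20
Host bits = 32 - 20 = 12
Total addresses = 2^12 = 4096

4096


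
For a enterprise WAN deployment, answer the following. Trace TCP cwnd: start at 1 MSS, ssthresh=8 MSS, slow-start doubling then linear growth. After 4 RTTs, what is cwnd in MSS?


RTT 0: cwnd = 1 MSS (initial)
RTT 1: cwnd = 2 MSS (slow start, doubled)
RTT 2: cwnd = 4 MSS (slow start, doubled)
RTT 3: cwnd = 8 MSS (slow start, doubled)
RTT 4: cwnd = 9 MSS (congestion avoidance, +1)

9


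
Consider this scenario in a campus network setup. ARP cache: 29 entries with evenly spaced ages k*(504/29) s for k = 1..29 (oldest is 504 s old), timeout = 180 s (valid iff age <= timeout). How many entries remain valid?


Ages are k * 504/29 s for k = 1..29 (spacing = 17.3793 s).
Entry k is valid iff k * 504/29 <= 180 iff k <= 29 * 180 / 504 = 10.3571
n_valid = floor(10.3571) = 10
(n_stale = 29 - 10 = 19)

10


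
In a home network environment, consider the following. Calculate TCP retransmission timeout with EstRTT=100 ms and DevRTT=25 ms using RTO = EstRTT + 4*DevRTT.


Given: EstRTT = 100 ms, DevRTT = 25 ms
Timeout = EstRTT + 4 * DevRTT
4 * DevRTT = 4 * 25 = 100
Timeout = 100 + 100 = 200 ms

200


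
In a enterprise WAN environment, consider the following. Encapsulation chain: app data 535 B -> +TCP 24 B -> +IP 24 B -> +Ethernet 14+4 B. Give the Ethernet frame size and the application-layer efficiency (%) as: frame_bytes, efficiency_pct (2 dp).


TCP segment = 535 + 24 = 559 B
IP packet = 559 + 24 = 583 B
Ethernet frame = 583 + 14 + 4 = 601 B
Efficiency = app / frame = 535 / 601 = 0.890183 = 89.0183% -> 89.02% (2 dp)

601, 89.02


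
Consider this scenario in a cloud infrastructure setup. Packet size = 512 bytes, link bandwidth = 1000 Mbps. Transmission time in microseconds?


Given: packet = 512 bytes, bandwidth = 1000 Mbps
Packet in bits = 512 * 8 = 4096 bits
Bandwidth = 1000 * 10^6 = 1000000000 bps
Time = 4096 / 1000000000 seconds
Time in us = 4096 * 10^6 / 1000000000 = 4.096

4.096


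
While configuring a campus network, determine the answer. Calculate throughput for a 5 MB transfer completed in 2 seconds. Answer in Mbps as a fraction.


Given: file = 5 MB, time = 2 s
File in Mb = 5 * 8 = 40 Mb
Throughput = 40 / 2 Mbps
Throughput = 20 Mbps

20


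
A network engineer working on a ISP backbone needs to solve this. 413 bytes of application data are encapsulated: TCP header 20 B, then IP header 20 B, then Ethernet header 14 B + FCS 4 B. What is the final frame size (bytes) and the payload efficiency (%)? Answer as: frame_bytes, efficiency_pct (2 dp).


TCP segment = 413 + 20 = 433 B
IP packet = 433 + 20 = 453 B
Ethernet frame = 453 + 14 + 4 = 471 B
Efficiency = app / frame = 413 / 471 = 0.876858 = 87.6858% -> 87.69% (2 dp)

471, 87.69


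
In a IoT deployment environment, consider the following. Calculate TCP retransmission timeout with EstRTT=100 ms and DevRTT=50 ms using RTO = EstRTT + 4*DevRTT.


Given: EstRTT = 100 ms, DevRTT = 50 ms
Timeout = EstRTT + 4 * DevRTT
4 * DevRTT = 4 * 50 = 200
Timeout = 100 + 200 = 300 ms

300


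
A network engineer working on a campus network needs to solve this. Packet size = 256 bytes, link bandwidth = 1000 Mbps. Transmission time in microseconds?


Given: packet = 256 bytes, bandwidth = 1000 Mbps
Packet in bits = 256 * 8 = 2048 bits
Bandwidth = 1000 * 10^6 = 1000000000 bps
Time = 2048 / 1000000000 seconds
Time in us = 2048 * 10^6 / 1000000000 = 2.048

2.048


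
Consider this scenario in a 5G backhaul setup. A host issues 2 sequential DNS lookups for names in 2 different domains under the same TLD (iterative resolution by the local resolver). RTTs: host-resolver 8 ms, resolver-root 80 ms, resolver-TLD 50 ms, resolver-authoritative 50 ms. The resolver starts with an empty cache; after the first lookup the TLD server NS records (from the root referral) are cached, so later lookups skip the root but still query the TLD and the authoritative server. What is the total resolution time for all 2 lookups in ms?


Lookup 1 (cold cache): local + root + TLD + auth = 8 + 80 + 50 + 50 = 188 ms
Lookups 2..2 (TLD NS cached -> skip root; new domain -> still ask TLD and auth): local + TLD + auth = 8 + 50 + 50 = 108 ms each
Remaining 1 lookups: 1 * 108 = 108 ms
Total = 188 + 108 = 296 ms

296


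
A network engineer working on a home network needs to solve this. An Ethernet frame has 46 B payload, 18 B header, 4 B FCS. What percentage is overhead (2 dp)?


Given: payload = 46 B, header = 18 B, trailer = 4 B
Overhead bytes = header + trailer = 18 + 4 = 22
Total frame = payload + overhead = 46 + 22 = 68
Overhead % = 22 / 68 * 100 = 32.3529% -> 32.35% (2 dp)

32.35


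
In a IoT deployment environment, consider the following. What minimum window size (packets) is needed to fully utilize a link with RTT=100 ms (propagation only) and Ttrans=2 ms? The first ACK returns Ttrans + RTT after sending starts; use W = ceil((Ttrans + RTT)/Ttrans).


Given: Ttrans = 2 ms, RTT = 100 ms (= 2 * Tprop, Tprop = 50 ms)
Time until first ACK returns = Ttrans + RTT = 2 + 100 = 102 ms
Need W * Ttrans >= Ttrans + RTT  ->  W >= (Ttrans + RTT) / Ttrans
(Ttrans + RTT) / Ttrans = 102 / 2 = 51
W_min = ceil(51) = 51

51


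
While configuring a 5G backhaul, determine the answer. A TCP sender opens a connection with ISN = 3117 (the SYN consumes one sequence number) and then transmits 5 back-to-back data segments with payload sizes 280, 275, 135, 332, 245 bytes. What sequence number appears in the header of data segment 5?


The SYN occupies sequence number ISN = 3117, so the first data byte is ISN + 1 = 3118.
SEQ of data segment i = (ISN + 1) + sum of payload sizes of segments 1..i-1.
Segment 1: SEQ = 3118, payload = 280 bytes
Segment 2: SEQ = 3398, payload = 275 bytes
Segment 3: SEQ = 3673, payload = 135 bytes
Segment 4: SEQ = 3808, payload = 332 bytes
Segment 5: SEQ = 4140, payload = 245 bytes
SEQ of segment 5 = 3118 + 280 + 275 + 135 + 332 = 4140

4140


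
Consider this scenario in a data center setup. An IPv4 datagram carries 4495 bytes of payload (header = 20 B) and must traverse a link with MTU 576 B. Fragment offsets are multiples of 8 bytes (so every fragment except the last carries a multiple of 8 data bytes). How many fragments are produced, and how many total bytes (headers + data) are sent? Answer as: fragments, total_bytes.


Max data per non-final fragment = floor((MTU - header)/8)*8 = floor((576 - 20)/8)*8 = floor(556/8)*8 = 552 B
Final fragment needs no 8-byte alignment: it can carry up to MTU - header = 556 B
Non-final fragments needed = ceil((payload - 556) / 552) = ceil(3939/552) = ceil(7.1359) = 8
Number of fragments = 8 + 1 = 9
Fragment sizes (data): 8 * 552 B + 79 B (last, 79 <= 556 OK)
Total bytes sent = payload + n_frags * header = 4495 + 9*20 = 4495 + 180 = 4675 B

9, 4675


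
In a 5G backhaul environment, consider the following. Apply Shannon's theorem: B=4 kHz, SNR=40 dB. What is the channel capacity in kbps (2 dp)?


Given: B = 4 kHz, SNR = 40 dB
SNR linear = 10^(40/10) = 10000
1 + SNR = 10001
log2(10001) = 13.2878566418
C = 4 * 1000 * 13.2878566418 = 53151.4266 bps
C = 53.151427 kbps -> 53.15 kbps (2 dp)

53.15


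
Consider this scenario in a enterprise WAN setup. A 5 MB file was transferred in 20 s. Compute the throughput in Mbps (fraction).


Given: file = 5 MB, time = 20 s
File in Mb = 5 * 8 = 40 Mb
Throughput = 40 / 20 Mbps
Throughput = 2 Mbps

2


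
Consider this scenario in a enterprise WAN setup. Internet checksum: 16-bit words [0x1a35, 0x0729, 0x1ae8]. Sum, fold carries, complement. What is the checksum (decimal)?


Given words: [0x1a35, 0x0729, 0x1ae8]
Step 1: Sum all words
Raw sum = 6709 + 1833 + 6888 = 15430
One's complement = ~15430 & 0xFFFF = 50105

50105


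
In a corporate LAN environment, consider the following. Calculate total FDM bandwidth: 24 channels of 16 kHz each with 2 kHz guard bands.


Given: 24 channels, 16 kHz each, guard = 2 kHz
Channel bandwidth = 24 * 16 = 384 kHz
Guard bands = 23 gaps * 2 kHz = 46 kHz
Total = 384 + 46 = 430 kHz

430


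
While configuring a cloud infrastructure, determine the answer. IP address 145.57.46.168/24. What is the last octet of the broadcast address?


Given: IP = 145.57.46.168, prefix = /24
Host bits = 32 - 24 = 8
Network last octet = 168 AND mask = 0
Host part size = 2^8 - 1 = 255
Broadcast last octet = 0 OR 255 = 255

255


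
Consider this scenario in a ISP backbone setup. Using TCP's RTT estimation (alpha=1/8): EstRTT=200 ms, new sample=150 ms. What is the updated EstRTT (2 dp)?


Given: EstRTT = 200 ms, SampleRTT = 150 ms, alpha = 1/8
New EstRTT = (1 - alpha) * EstRTT + alpha * SampleRTT
(7/8) * 200 = 175
(1/8) * 150 = 18.75
New EstRTT = 175 + 18.75 = 193.75 ms -> 193.75 ms (2 dp)

193.75


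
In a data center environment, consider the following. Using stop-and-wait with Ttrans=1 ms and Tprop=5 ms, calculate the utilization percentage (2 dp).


Given: Ttrans = 1 ms, Tprop = 5 ms
RTT = 2 * Tprop = 2 * 5 = 10 ms
U = Ttrans / (Ttrans + RTT)
U = 1 / (1 + 10)
U = 1 / 11 = 0.090909
U% = 9.09%

9.09


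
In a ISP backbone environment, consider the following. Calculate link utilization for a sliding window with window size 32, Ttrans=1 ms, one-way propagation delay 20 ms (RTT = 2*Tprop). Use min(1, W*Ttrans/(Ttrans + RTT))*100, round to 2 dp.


Given: W = 32, Ttrans = 1 ms, RTT = 40 ms (= 2 * Tprop, Tprop = 20 ms)
Cycle time = Ttrans + RTT = 1 + 40 = 41 ms (first packet sent until its ACK returns)
W * Ttrans = 32 * 1 = 32 ms of sending per cycle
W * Ttrans / (Ttrans + RTT) = 32 / 41 = 0.780488
U = min(1, 0.780488) = 0.780488
U% = 78.05%

78.05


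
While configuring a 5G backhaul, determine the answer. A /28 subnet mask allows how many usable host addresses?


Given: subnet mask /28
Host bits = 32 - 28 = 4
Total addresses = 2^4 = 16
Usable hosts = 16 - 2 (network + broadcast) = 14

14


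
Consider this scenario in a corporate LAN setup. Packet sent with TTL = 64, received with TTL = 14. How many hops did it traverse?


Given: initial TTL = 64, received TTL = 14
Hops = initial TTL - received TTL
Hops = 64 - 14 = 50

50


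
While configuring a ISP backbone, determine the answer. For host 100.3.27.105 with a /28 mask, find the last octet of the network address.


Given: IP = 100.3.27.105, prefix = /28
Subnet mask = 255.255.255.240
Last octet of IP: 105
Last octet of mask: 240
Network last octet = 105 AND 240 = 96

96


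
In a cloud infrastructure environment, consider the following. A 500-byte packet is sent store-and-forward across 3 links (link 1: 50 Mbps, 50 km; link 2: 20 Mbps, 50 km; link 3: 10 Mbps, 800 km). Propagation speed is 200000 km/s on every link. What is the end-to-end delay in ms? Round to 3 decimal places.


Packet = 500 bytes = 4000 bits. Store-and-forward: sum (t_trans + t_prop) per link.
Link 1: t_trans = 4000/(50*10^6) s = 0.0800 ms; t_prop = 50/200000 s = 0.2500 ms; subtotal = 0.3300 ms
Link 2: t_trans = 4000/(20*10^6) s = 0.2000 ms; t_prop = 50/200000 s = 0.2500 ms; subtotal = 0.4500 ms
Link 3: t_trans = 4000/(10*10^6) s = 0.4000 ms; t_prop = 800/200000 s = 4.0000 ms; subtotal = 4.4000 ms
End-to-end = 0.3300 + 0.4500 + 4.4000 = 5.1800 ms -> 5.180 ms (3 dp)

5.180


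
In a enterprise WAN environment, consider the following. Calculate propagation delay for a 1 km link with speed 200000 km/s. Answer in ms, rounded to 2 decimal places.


Given: distance = 1 km, speed = 200000 km/s
Delay = distance / speed = 1 / 200000 seconds
Delay in ms = 1 * 1000 / 200000
Delay = 0.0050 ms
Rounded to 2 dp = 0.01 ms

0.01


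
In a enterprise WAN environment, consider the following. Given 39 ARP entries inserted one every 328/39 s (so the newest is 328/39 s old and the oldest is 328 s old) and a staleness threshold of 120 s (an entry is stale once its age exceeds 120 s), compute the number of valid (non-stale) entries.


Ages are k * 328/39 s for k = 1..39 (spacing = 8.4103 s).
Entry k is valid iff k * 328/39 <= 120 iff k <= 39 * 120 / 328 = 14.2683
n_valid = floor(14.2683) = 14
(n_stale = 39 - 14 = 25)

14


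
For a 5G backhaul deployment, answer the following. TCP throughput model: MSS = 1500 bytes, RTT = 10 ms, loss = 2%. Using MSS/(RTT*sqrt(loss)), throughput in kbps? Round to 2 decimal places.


Given: MSS = 1500 bytes, RTT = 10 ms, loss = 2%
RTT in seconds = 10 / 1000 = 0.01
Loss rate = 2% = 0.02
sqrt(loss) = sqrt(0.02) = 0.141421356237
Throughput (bytes/s) = 1500 / (0.01 * 0.141421356237) = 1060660.1718
Throughput (kbps) = 1060660.1718 * 8 / 1000 = 8485.281374 -> 8485.28 kbps (2 dp)

8485.28


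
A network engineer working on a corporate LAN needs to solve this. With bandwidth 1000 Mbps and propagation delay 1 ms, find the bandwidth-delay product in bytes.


Given: bandwidth = 1000 Mbps, delay = 1 ms
BDP in bits = 1000 * 10^6 * 1 / 1000
BDP in bits = 1000000
BDP in bytes = 1000000 / 8 = 125000

125000


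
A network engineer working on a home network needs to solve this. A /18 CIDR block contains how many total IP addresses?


Given: CIDR prefix /18
Host bits = 32 - 18 = 14
Total addresses = 2^14 = 16384

16384


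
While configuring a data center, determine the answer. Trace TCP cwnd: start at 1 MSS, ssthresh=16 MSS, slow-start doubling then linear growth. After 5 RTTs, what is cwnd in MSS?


RTT 0: cwnd = 1 MSS (initial)
RTT 1: cwnd = 2 MSS (slow start, doubled)
RTT 2: cwnd = 4 MSS (slow start, doubled)
RTT 3: cwnd = 8 MSS (slow start, doubled)
RTT 4: cwnd = 16 MSS (slow start, doubled)
RTT 5: cwnd = 17 MSS (congestion avoidance, +1)

17


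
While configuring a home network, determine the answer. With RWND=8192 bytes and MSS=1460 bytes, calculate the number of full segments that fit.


Given: RWND = 8192 bytes, MSS = 1460 bytes
Full segments = floor(RWND / MSS)
Full segments = floor(8192 / 1460)
Full segments = floor(5.611) = 5

5


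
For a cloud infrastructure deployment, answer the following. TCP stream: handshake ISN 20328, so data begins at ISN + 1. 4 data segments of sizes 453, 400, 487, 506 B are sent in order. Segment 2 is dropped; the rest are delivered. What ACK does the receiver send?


SYN uses sequence number 20328; first data byte = ISN + 1 = 20329.
Segment 1: SEQ = 20329, len = 453 B, covers [20329, 20781]
Segment 2: SEQ = 20782, len = 400 B, covers [20782, 21181] [LOST]
Segment 3: SEQ = 21182, len = 487 B, covers [21182, 21668]
Segment 4: SEQ = 21669, len = 506 B, covers [21669, 22174]
In-order data received: bytes [20329, 20781] (segments 1..1).
Segment 2 missing -> gap begins at byte 20782; later segments buffered out of order.
Cumulative ACK = next expected in-order byte = 20329 + 453 = 20782

20782


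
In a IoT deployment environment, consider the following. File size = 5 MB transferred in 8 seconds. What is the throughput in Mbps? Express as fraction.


Given: file = 5 MB, time = 8 s
File in Mb = 5 * 8 = 40 Mb
Throughput = 40 / 8 Mbps
Throughput = 5 Mbps

5


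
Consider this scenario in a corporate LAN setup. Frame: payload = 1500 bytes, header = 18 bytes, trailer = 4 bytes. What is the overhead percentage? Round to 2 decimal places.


Given: payload = 1500 B, header = 18 B, trailer = 4 B
Overhead bytes = header + trailer = 18 + 4 = 22
Total frame = payload + overhead = 1500 + 22 = 1522
Overhead % = 22 / 1522 * 100 = 1.4455% -> 1.45% (2 dp)

1.45


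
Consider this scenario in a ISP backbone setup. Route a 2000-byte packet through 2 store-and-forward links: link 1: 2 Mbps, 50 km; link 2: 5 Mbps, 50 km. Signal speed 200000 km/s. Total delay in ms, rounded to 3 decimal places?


Packet = 2000 bytes = 16000 bits. Store-and-forward: sum (t_trans + t_prop) per link.
Link 1: t_trans = 16000/(2*10^6) s = 8.0000 ms; t_prop = 50/200000 s = 0.2500 ms; subtotal = 8.2500 ms
Link 2: t_trans = 16000/(5*10^6) s = 3.2000 ms; t_prop = 50/200000 s = 0.2500 ms; subtotal = 3.4500 ms
End-to-end = 8.2500 + 3.4500 = 11.7000 ms -> 11.700 ms (3 dp)

11.700


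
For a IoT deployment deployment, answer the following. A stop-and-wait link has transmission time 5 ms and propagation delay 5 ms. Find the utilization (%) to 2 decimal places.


Given: Ttrans = 5 ms, Tprop = 5 ms
RTT = 2 * Tprop = 2 * 5 = 10 ms
U = Ttrans / (Ttrans + RTT)
U = 5 / (5 + 10)
U = 5 / 15 = 0.333333
U% = 33.33%

33.33


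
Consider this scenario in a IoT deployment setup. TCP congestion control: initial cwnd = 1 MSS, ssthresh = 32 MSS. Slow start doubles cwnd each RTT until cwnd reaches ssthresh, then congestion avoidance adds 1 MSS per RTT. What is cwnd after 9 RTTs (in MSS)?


RTT 0: cwnd = 1 MSS (initial)
RTT 1: cwnd = 2 MSS (slow start, doubled)
RTT 2: cwnd = 4 MSS (slow start, doubled)
RTT 3: cwnd = 8 MSS (slow start, doubled)
RTT 4: cwnd = 16 MSS (slow start, doubled)
RTT 5: cwnd = 32 MSS (slow start, doubled)
RTT 6: cwnd = 33 MSS (congestion avoidance, +1)
RTT 7: cwnd = 34 MSS (congestion avoidance, +1)
RTT 8: cwnd = 35 MSS (congestion avoidance, +1)
RTT 9: cwnd = 36 MSS (congestion avoidance, +1)

36


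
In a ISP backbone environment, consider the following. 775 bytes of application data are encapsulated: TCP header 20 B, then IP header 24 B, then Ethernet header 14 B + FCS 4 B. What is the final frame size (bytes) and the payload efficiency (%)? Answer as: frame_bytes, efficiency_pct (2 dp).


TCP segment = 775 + 20 = 795 B
IP packet = 795 + 24 = 819 B
Ethernet frame = 819 + 14 + 4 = 837 B
Efficiency = app / frame = 775 / 837 = 0.925926 = 92.5926% -> 92.59% (2 dp)

837, 92.59


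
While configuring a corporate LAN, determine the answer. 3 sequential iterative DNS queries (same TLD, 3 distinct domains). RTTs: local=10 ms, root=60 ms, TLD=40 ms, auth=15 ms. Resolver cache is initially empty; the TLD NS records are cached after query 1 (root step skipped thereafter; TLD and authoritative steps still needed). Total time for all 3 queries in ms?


Lookup 1 (cold cache): local + root + TLD + auth = 10 + 60 + 40 + 15 = 125 ms
Lookups 2..3 (TLD NS cached -> skip root; new domain -> still ask TLD and auth): local + TLD + auth = 10 + 40 + 15 = 65 ms each
Remaining 2 lookups: 2 * 65 = 130 ms
Total = 125 + 130 = 255 ms

255


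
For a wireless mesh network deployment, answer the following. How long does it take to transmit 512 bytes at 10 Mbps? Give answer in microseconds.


Given: packet = 512 bytes, bandwidth = 10 Mbps
Packet in bits = 512 * 8 = 4096 bits
Bandwidth = 10 * 10^6 = 10000000 bps
Time = 4096 / 10000000 seconds
Time in us = 4096 * 10^6 / 10000000 = 409.6

409.6


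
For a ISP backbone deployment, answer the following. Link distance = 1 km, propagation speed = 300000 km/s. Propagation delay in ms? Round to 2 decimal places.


Given: distance = 1 km, speed = 300000 km/s
Delay = distance / speed = 1 / 300000 seconds
Delay in ms = 1 * 1000 / 300000
Delay = 0.0033 ms
Rounded to 2 dp = 0.00 ms

0.00


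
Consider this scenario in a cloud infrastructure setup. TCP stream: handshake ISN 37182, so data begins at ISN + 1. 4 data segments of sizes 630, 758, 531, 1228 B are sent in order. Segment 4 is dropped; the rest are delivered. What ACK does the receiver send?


SYN uses sequence number 37182; first data byte = ISN + 1 = 37183.
Segment 1: SEQ = 37183, len = 630 B, covers [37183, 37812]
Segment 2: SEQ = 37813, len = 758 B, covers [37813, 38570]
Segment 3: SEQ = 38571, len = 531 B, covers [38571, 39101]
Segment 4: SEQ = 39102, len = 1228 B, covers [39102, 40329] [LOST]
In-order data received: bytes [37183, 39101] (segments 1..3).
Segment 4 missing -> gap begins at byte 39102.
Cumulative ACK = next expected in-order byte = 37183 + 630 + 758 + 531 = 39102

39102


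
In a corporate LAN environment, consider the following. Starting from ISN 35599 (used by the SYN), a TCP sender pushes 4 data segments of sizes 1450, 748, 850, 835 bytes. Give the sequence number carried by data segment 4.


The SYN occupies sequence number ISN = 35599, so the first data byte is ISN + 1 = 35600.
SEQ of data segment i = (ISN + 1) + sum of payload sizes of segments 1..i-1.
Segment 1: SEQ = 35600, payload = 1450 bytes
Segment 2: SEQ = 37050, payload = 748 bytes
Segment 3: SEQ = 37798, payload = 850 bytes
Segment 4: SEQ = 38648, payload = 835 bytes
SEQ of segment 4 = 35600 + 1450 + 748 + 850 = 38648

38648


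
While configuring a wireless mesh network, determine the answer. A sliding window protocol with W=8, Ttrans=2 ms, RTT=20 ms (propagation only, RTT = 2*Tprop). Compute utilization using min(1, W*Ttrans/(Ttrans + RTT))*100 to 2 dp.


Given: W = 8, Ttrans = 2 ms, RTT = 20 ms (= 2 * Tprop, Tprop = 10 ms)
Cycle time = Ttrans + RTT = 2 + 20 = 22 ms (first packet sent until its ACK returns)
W * Ttrans = 8 * 2 = 16 ms of sending per cycle
W * Ttrans / (Ttrans + RTT) = 16 / 22 = 0.727273
U = min(1, 0.727273) = 0.727273
U% = 72.73%

72.73


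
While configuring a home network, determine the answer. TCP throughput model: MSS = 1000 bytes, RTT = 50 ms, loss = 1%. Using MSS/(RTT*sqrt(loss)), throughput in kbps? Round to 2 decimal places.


Given: MSS = 1000 bytes, RTT = 50 ms, loss = 1%
RTT in seconds = 50 / 1000 = 0.05
Loss rate = 1% = 0.01
sqrt(loss) = sqrt(0.01) = 0.1
Throughput (bytes/s) = 1000 / (0.05 * 0.1) = 200000.0000
Throughput (kbps) = 200000.0000 * 8 / 1000 = 1600.000000 -> 1600.00 kbps (2 dp)

1600.00


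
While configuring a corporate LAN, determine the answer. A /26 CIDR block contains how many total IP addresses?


Given: CIDR prefix /26
Host bits = 32 - 26 = 6
Total addresses = 2^6 = 64

64


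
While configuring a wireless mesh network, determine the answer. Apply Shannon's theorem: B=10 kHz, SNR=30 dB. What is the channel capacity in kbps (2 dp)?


Given: B = 10 kHz, SNR = 30 dB
SNR linear = 10^(30/10) = 1000
1 + SNR = 1001
log2(1001) = 9.9672262588
C = 10 * 1000 * 9.9672262588 = 99672.2626 bps
C = 99.672263 kbps -> 99.67 kbps (2 dp)

99.67


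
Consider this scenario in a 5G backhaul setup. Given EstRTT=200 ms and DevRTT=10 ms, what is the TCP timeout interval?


Given: EstRTT = 200 ms, DevRTT = 10 ms
Timeout = EstRTT + 4 * DevRTT
4 * DevRTT = 4 * 10 = 40
Timeout = 200 + 40 = 240 ms

240


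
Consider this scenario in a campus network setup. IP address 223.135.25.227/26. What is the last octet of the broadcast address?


Given: IP = 223.135.25.227, prefix = /26
Host bits = 32 - 26 = 6
Network last octet = 227 AND mask = 192
Host part size = 2^6 - 1 = 63
Broadcast last octet = 192 OR 63 = 255

255


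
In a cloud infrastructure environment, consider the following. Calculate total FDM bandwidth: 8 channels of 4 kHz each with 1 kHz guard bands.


Given: 8 channels, 4 kHz each, guard = 1 kHz
Channel bandwidth = 8 * 4 = 32 kHz
Guard bands = 7 gaps * 1 kHz = 7 kHz
Total = 32 + 7 = 39 kHz

39


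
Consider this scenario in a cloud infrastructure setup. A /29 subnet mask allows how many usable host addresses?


Given: subnet mask /29
Host bits = 32 - 29 = 3
Total addresses = 2^3 = 8
Usable hosts = 8 - 2 (network + broadcast) = 6

6


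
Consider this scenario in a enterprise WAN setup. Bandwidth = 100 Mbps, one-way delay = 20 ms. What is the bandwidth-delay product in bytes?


Given: bandwidth = 100 Mbps, delay = 20 ms
BDP in bits = 100 * 10^6 * 20 / 1000
BDP in bits = 2000000
BDP in bytes = 2000000 / 8 = 250000

250000


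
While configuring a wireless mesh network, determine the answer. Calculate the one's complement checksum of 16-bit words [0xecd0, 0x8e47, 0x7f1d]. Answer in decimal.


Given words: [0xecd0, 0x8e47, 0x7f1d]
Step 1: Sum all words
Raw sum = 60624 + 36423 + 32541 = 129588
Step 2: Fold carry: (64052 + 1) = 64053
One's complement = ~64053 & 0xFFFF = 1482

1482


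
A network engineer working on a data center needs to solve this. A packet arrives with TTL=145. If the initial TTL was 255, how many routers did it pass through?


Given: initial TTL = 255, received TTL = 145
Hops = initial TTL - received TTL
Hops = 255 - 145 = 110

110


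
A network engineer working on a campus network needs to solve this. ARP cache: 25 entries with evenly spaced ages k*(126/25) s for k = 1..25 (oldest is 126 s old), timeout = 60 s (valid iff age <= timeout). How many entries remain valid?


Ages are k * 126/25 s for k = 1..25 (spacing = 5.0400 s).
Entry k is valid iff k * 126/25 <= 60 iff k <= 25 * 60 / 126 = 11.9048
n_valid = floor(11.9048) = 11
(n_stale = 25 - 11 = 14)

11


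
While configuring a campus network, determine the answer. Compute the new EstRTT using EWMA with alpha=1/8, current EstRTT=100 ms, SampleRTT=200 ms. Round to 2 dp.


Given: EstRTT = 100 ms, SampleRTT = 200 ms, alpha = 1/8
New EstRTT = (1 - alpha) * EstRTT + alpha * SampleRTT
(7/8) * 100 = 87.5
(1/8) * 200 = 25
New EstRTT = 87.5 + 25 = 112.5 ms -> 112.50 ms (2 dp)

112.50


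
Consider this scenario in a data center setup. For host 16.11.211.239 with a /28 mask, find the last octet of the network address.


Given: IP = 16.11.211.239, prefix = /28
Subnet mask = 255.255.255.240
Last octet of IP: 239
Last octet of mask: 240
Network last octet = 239 AND 240 = 224

224


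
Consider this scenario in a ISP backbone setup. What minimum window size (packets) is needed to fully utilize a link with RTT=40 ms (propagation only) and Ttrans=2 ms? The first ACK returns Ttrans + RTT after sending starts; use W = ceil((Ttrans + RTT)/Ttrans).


Given: Ttrans = 2 ms, RTT = 40 ms (= 2 * Tprop, Tprop = 20 ms)
Time until first ACK returns = Ttrans + RTT = 2 + 40 = 42 ms
Need W * Ttrans >= Ttrans + RTT  ->  W >= (Ttrans + RTT) / Ttrans
(Ttrans + RTT) / Ttrans = 42 / 2 = 21
W_min = ceil(21) = 21

21


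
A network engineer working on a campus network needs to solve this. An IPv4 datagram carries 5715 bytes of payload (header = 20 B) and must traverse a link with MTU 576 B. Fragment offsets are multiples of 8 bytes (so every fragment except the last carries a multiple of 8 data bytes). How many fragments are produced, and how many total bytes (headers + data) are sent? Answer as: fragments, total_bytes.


Max data per non-final fragment = floor((MTU - header)/8)*8 = floor((576 - 20)/8)*8 = floor(556/8)*8 = 552 B
Final fragment needs no 8-byte alignment: it can carry up to MTU - header = 556 B
Non-final fragments needed = ceil((payload - 556) / 552) = ceil(5159/552) = ceil(9.3460) = 10
Number of fragments = 10 + 1 = 11
Fragment sizes (data): 10 * 552 B + 195 B (last, 195 <= 556 OK)
Total bytes sent = payload + n_frags * header = 5715 + 11*20 = 5715 + 220 = 5935 B

11, 5935


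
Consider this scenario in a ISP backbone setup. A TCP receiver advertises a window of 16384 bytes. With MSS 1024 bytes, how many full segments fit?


Given: RWND = 16384 bytes, MSS = 1024 bytes
Full segments = floor(RWND / MSS)
Full segments = floor(16384 / 1024)
Full segments = floor(16.0) = 16

16


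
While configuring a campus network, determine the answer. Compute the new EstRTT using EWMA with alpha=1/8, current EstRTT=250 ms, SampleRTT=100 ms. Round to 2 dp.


Given: EstRTT = 250 ms, SampleRTT = 100 ms, alpha = 1/8
New EstRTT = (1 - alpha) * EstRTT + alpha * SampleRTT
(7/8) * 250 = 218.75
(1/8) * 100 = 12.5
New EstRTT = 218.75 + 12.5 = 231.25 ms -> 231.25 ms (2 dp)

231.25


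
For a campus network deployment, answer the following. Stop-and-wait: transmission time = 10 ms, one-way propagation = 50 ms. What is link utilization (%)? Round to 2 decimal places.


Given: Ttrans = 10 ms, Tprop = 50 ms
RTT = 2 * Tprop = 2 * 50 = 100 ms
U = Ttrans / (Ttrans + RTT)
U = 10 / (10 + 100)
U = 10 / 110 = 0.090909
U% = 9.09%

9.09


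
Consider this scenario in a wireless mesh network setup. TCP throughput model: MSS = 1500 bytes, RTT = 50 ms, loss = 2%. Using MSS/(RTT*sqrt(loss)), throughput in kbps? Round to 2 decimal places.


Given: MSS = 1500 bytes, RTT = 50 ms, loss = 2%
RTT in seconds = 50 / 1000 = 0.05
Loss rate = 2% = 0.02
sqrt(loss) = sqrt(0.02) = 0.141421356237
Throughput (bytes/s) = 1500 / (0.05 * 0.141421356237) = 212132.0344
Throughput (kbps) = 212132.0344 * 8 / 1000 = 1697.056275 -> 1697.06 kbps (2 dp)

1697.06


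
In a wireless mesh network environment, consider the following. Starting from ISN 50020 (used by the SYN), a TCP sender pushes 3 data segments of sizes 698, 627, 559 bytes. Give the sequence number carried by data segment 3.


The SYN occupies sequence number ISN = 50020, so the first data byte is ISN + 1 = 50021.
SEQ of data segment i = (ISN + 1) + sum of payload sizes of segments 1..i-1.
Segment 1: SEQ = 50021, payload = 698 bytes
Segment 2: SEQ = 50719, payload = 627 bytes
Segment 3: SEQ = 51346, payload = 559 bytes
SEQ of segment 3 = 50021 + 698 + 627 = 51346

51346


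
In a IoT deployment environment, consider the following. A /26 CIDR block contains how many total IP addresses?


Given: CIDR prefix /26
Host bits = 32 - 26 = 6
Total addresses = 2^6 = 64

64


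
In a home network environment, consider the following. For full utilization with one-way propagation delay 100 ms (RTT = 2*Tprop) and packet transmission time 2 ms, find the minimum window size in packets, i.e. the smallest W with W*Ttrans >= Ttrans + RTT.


Given: Ttrans = 2 ms, RTT = 200 ms (= 2 * Tprop, Tprop = 100 ms)
Time until first ACK returns = Ttrans + RTT = 2 + 200 = 202 ms
Need W * Ttrans >= Ttrans + RTT  ->  W >= (Ttrans + RTT) / Ttrans
(Ttrans + RTT) / Ttrans = 202 / 2 = 101
W_min = ceil(101) = 101

101


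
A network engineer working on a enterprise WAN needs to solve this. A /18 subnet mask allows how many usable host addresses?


Given: subnet mask /18
Host bits = 32 - 18 = 14
Total addresses = 2^14 = 16384
Usable hosts = 16384 - 2 (network + broadcast) = 16382

16382


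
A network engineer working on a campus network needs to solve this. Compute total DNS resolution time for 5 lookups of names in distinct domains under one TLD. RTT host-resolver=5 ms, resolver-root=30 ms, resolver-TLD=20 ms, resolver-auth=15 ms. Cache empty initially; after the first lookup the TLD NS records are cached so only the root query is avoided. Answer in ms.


Lookup 1 (cold cache): local + root + TLD + auth = 5 + 30 + 20 + 15 = 70 ms
Lookups 2..5 (TLD NS cached -> skip root; new domain -> still ask TLD and auth): local + TLD + auth = 5 + 20 + 15 = 40 ms each
Remaining 4 lookups: 4 * 40 = 160 ms
Total = 70 + 160 = 230 ms

230


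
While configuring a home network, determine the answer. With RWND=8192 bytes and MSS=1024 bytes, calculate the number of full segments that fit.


Given: RWND = 8192 bytes, MSS = 1024 bytes
Full segments = floor(RWND / MSS)
Full segments = floor(8192 / 1024)
Full segments = floor(8.0) = 8

8


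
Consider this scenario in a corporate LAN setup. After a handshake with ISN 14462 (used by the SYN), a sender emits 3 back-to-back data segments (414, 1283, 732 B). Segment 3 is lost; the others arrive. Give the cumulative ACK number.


SYN uses sequence number 14462; first data byte = ISN + 1 = 14463.
Segment 1: SEQ = 14463, len = 414 B, covers [14463, 14876]
Segment 2: SEQ = 14877, len = 1283 B, covers [14877, 16159]
Segment 3: SEQ = 16160, len = 732 B, covers [16160, 16891] [LOST]
In-order data received: bytes [14463, 16159] (segments 1..2).
Segment 3 missing -> gap begins at byte 16160.
Cumulative ACK = next expected in-order byte = 14463 + 414 + 1283 = 16160

16160
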